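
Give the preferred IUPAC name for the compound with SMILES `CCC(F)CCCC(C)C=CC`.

8-fluoro-4-methyldec-2-ene

The longest carbon chain that includes the multiple bond has 10 carbons, so the parent hydride is decane.
The chain contains a C=C double bond, so the unsaturation ending is -ene.
Choose the numbering such that numbering from this end puts the double bond at C-2 rather than C-8.
This places the double bond between C-2 and C-3; a fluoro group at C-8; a methyl group at C-4.
The substituents are ordered alphabetically, ignoring any di-/tri- multipliers.
Assembling the pieces gives 8-fluoro-4-methyldec-2-ene.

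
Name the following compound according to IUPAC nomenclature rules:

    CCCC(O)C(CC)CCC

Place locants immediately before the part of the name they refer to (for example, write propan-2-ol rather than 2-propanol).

The longest carbon chain that includes the –OH group has 8 carbons, so the parent hydride is octane.
The highest-priority functional group is an alcohol (–OH), so the name ends in -ol.
The numbering direction is chosen so that numbering from this end puts the hydroxyl group at C-4 rather than C-5.
With this numbering: the hydroxyl at C-4; an ethyl group at C-5.
Putting it together: 5-ethyloctan-4-ol.

5-ethyloctan-4-ol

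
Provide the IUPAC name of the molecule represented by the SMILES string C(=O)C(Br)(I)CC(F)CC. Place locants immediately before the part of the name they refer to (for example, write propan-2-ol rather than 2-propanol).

Counting along the main chain through the –CHO group gives 6 carbons: the parent is hexane.
The principal characteristic group is an aldehyde (terminal –CHO), named with the suffix -al.
Number the chain so that the aldehyde carbon is C-1 by definition.
This places a bromo group at C-2; a fluoro group at C-4; an iodo group at C-2.
The substituents are ordered alphabetically, ignoring any di-/tri- multipliers.
Assembling the pieces gives 2-bromo-4-fluoro-2-iodohexanal.

2-bromo-4-fluoro-2-iodohexanal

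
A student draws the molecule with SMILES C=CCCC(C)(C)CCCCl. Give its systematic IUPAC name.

8-chloro-5,5-dimethyloct-1-ene

The longest carbon chain that includes the multiple bond has 8 carbons, so the parent hydride is octane.
A C=C double bond in the chain gives the infix -ene-.
Choose the numbering such that numbering from this end puts the double bond at C-1 rather than C-7.
With this numbering: the double bond between C-1 and C-2; a chloro group at C-8; two methyl groups at C-5.
Substituent prefixes are cited in alphabetical order (multiplying prefixes like di-/tri- are ignored for ordering).
The name is 8-chloro-5,5-dimethyloct-1-ene.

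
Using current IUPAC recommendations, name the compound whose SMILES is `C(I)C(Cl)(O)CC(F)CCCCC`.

The longest chain bearing the –OH group is 9 carbons long (nonane).
The highest-priority functional group is an alcohol (–OH), so the name ends in -ol.
The numbering direction is chosen so that numbering from this end puts the hydroxyl group at C-2 rather than C-8.
That gives the hydroxyl at C-2; a chloro group at C-2; a fluoro group at C-4; an iodo group at C-1.
The substituents are ordered alphabetically, ignoring any di-/tri- multipliers.
The name is 2-chloro-4-fluoro-1-iodononan-2-ol.

2-chloro-4-fluoro-1-iodononan-2-ol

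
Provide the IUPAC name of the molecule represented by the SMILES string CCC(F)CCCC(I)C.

The longest carbon chain is 8 atoms: the parent is octane.
Choose the numbering such that the substituent locant set {2,6} is lower than {3,7} at the first point of difference.
This places a fluoro group at C-6; an iodo group at C-2.
The substituents are ordered alphabetically, ignoring any di-/tri- multipliers.
The name is 6-fluoro-2-iodooctane.

6-fluoro-2-iodooctane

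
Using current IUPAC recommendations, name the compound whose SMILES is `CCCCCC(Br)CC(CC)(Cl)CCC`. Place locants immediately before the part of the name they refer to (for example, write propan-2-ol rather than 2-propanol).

6-bromo-4-chloro-4-ethylundecane

The parent chain contains 11 carbons (undecane).
The numbering direction is chosen so that the substituent locant set {4,4,6} is lower than {6,8,8} at the first point of difference.
That gives a bromo group at C-6; a chloro group at C-4; an ethyl group at C-4.
The substituents are ordered alphabetically, ignoring any di-/tri- multipliers.
Putting it together: 6-bromo-4-chloro-4-ethylundecane.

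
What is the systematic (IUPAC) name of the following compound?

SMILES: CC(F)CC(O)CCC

Counting along the main chain through the –OH group gives 7 carbons: the parent is heptane.
The principal characteristic group is an alcohol (–OH), named with the suffix -ol.
The numbering direction is chosen so that the substituent locant set {2} is lower than {6} at the first point of difference.
This places the hydroxyl at C-4; a fluoro group at C-2.
Putting it together: 2-fluoroheptan-4-ol.

2-fluoroheptan-4-ol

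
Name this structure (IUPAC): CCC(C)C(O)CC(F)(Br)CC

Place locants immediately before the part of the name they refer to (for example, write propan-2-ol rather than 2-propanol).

6-bromo-6-fluoro-3-methyloctan-4-ol

The longest carbon chain that includes the –OH group has 8 carbons, so the parent hydride is octane.
The principal characteristic group is an alcohol (–OH), named with the suffix -ol.
The numbering direction is chosen so that numbering from this end puts the hydroxyl group at C-4 rather than C-5.
That gives the hydroxyl at C-4; a bromo group at C-6; a fluoro group at C-6; a methyl group at C-3.
Prefixes are listed alphabetically: bromo, fluoro, methyl.
The name is 6-bromo-6-fluoro-3-methyloctan-4-ol.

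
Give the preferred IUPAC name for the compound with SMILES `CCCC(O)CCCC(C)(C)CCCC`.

The longest carbon chain that includes the –OH group has 12 carbons, so the parent hydride is dodecane.
The principal characteristic group is an alcohol (–OH), named with the suffix -ol.
The numbering direction is chosen so that numbering from this end puts the hydroxyl group at C-4 rather than C-9.
With this numbering: the hydroxyl at C-4; two methyl groups at C-8.
Assembling the pieces gives 8,8-dimethyldodecan-4-ol.

8,8-dimethyldodecan-4-ol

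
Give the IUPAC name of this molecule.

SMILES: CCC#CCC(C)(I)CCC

6-iodo-6-methylnon-3-yne

Counting along the main chain through the multiple bond gives 9 carbons: the parent is nonane.
A C≡C triple bond in the chain gives the infix -yne-.
Number the chain so that numbering from this end puts the triple bond at C-3 rather than C-6.
That gives the triple bond between C-3 and C-4; an iodo group at C-6; a methyl group at C-6.
Substituent prefixes are cited in alphabetical order (multiplying prefixes like di-/tri- are ignored for ordering).
Putting it together: 6-iodo-6-methylnon-3-yne.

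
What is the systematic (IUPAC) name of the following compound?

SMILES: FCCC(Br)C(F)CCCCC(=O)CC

9-bromo-8,11-difluoroundecan-3-one

Counting along the main chain through the carbonyl gives 11 carbons: the parent is undecane.
A ketone (C=O on an internal carbon) is the principal characteristic group, giving the suffix -one.
Number the chain so that numbering from this end puts the carbonyl group at C-3 rather than C-9.
With this numbering: the carbonyl at C-3; a bromo group at C-9; fluoro groups at C-8 and C-11.
The substituents are ordered alphabetically, ignoring any di-/tri- multipliers.
Putting it together: 9-bromo-8,11-difluoroundecan-3-one.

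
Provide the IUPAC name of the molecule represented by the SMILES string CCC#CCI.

1-iodopent-2-yne

Counting along the main chain through the multiple bond gives 5 carbons: the parent is pentane.
The chain contains a C≡C triple bond, so the unsaturation ending is -yne.
The numbering direction is chosen so that numbering from this end puts the triple bond at C-2 rather than C-3.
That gives the triple bond between C-2 and C-3; an iodo group at C-1.
Assembling the pieces gives 1-iodopent-2-yne.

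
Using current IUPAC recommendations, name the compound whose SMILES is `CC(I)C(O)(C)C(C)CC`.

2-iodo-3,4-dimethylhexan-3-ol

The longest carbon chain that includes the –OH group has 6 carbons, so the parent hydride is hexane.
The highest-priority functional group is an alcohol (–OH), so the name ends in -ol.
Number the chain so that numbering from this end puts the hydroxyl group at C-3 rather than C-4.
This places the hydroxyl at C-3; an iodo group at C-2; methyl groups at C-3 and C-4.
Substituent prefixes are cited in alphabetical order (multiplying prefixes like di-/tri- are ignored for ordering).
Putting it together: 2-iodo-3,4-dimethylhexan-3-ol.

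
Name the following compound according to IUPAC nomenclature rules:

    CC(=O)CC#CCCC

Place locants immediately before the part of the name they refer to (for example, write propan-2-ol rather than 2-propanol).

oct-4-yn-2-one

The longest carbon chain that includes the carbonyl and the multiple bond has 8 carbons, so the parent hydride is octane.
A ketone (C=O on an internal carbon) is the principal characteristic group, giving the suffix -one.
A C≡C triple bond in the chain gives the infix -yne-.
Number the chain so that numbering from this end puts the carbonyl group at C-2 rather than C-7.
That gives the carbonyl at C-2; the triple bond between C-4 and C-5.
Putting it together: oct-4-yn-2-one.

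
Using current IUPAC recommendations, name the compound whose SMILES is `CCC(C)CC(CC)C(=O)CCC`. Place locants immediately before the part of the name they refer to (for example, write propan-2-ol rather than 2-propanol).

5-ethyl-7-methylnonan-4-one

The longest carbon chain that includes the carbonyl has 9 carbons, so the parent hydride is nonane.
The highest-priority functional group is a ketone (C=O on an internal carbon), so the name ends in -one.
Number the chain so that numbering from this end puts the carbonyl group at C-4 rather than C-6.
With this numbering: the carbonyl at C-4; an ethyl group at C-5; a methyl group at C-7.
Substituent prefixes are cited in alphabetical order (multiplying prefixes like di-/tri- are ignored for ordering).
Putting it together: 5-ethyl-7-methylnonan-4-one.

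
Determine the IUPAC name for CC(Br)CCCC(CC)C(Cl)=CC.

8-bromo-3-chloro-4-ethylnon-2-ene

The longest chain bearing the multiple bond is 9 carbons long (nonane).
There is one C=C double bond, indicated by the ending -ene.
Choose the numbering such that numbering from this end puts the double bond at C-2 rather than C-7.
With this numbering: the double bond between C-2 and C-3; a bromo group at C-8; a chloro group at C-3; an ethyl group at C-4.
The substituents are ordered alphabetically, ignoring any di-/tri- multipliers.
Putting it together: 8-bromo-3-chloro-4-ethylnon-2-ene.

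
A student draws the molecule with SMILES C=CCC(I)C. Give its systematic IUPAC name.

4-iodopent-1-ene

Counting along the main chain through the multiple bond gives 5 carbons: the parent is pentane.
A C=C double bond in the chain gives the infix -ene-.
Number the chain so that numbering from this end puts the double bond at C-1 rather than C-4.
This places the double bond between C-1 and C-2; an iodo group at C-4.
The name is 4-iodopent-1-ene.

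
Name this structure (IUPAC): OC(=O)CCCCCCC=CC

Counting along the main chain through the –COOH group and the multiple bond gives 10 carbons: the parent is decane.
A carboxylic acid (terminal –COOH) is the principal characteristic group, giving the suffix -oic acid.
A C=C double bond in the chain gives the infix -ene-.
Choose the numbering such that the carboxylic acid carbon is C-1 by definition.
This places the double bond between C-8 and C-9.
The name is dec-8-enoic acid.

dec-8-enoic acid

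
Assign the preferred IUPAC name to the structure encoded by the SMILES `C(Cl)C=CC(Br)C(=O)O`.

2-bromo-5-chloropent-3-enoic acid

The longest carbon chain that includes the –COOH group and the multiple bond has 5 carbons, so the parent hydride is pentane.
The highest-priority functional group is a carboxylic acid (terminal –COOH), so the name ends in -oic acid.
The chain contains a C=C double bond, so the unsaturation ending is -ene.
Choose the numbering such that the carboxylic acid carbon is C-1 by definition.
With this numbering: the double bond between C-3 and C-4; a bromo group at C-2; a chloro group at C-5.
The substituents are ordered alphabetically, ignoring any di-/tri- multipliers.
The name is 2-bromo-5-chloropent-3-enoic acid.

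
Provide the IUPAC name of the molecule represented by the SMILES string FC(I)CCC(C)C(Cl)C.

The parent chain contains 6 carbons (hexane).
The numbering direction is chosen so that the substituent locant set {1,1,4,5} is lower than {2,3,6,6} at the first point of difference.
That gives a chloro group at C-5; a fluoro group at C-1; an iodo group at C-1; a methyl group at C-4.
Prefixes are listed alphabetically: chloro, fluoro, iodo, methyl.
Assembling the pieces gives 5-chloro-1-fluoro-1-iodo-4-methylhexane.

5-chloro-1-fluoro-1-iodo-4-methylhexane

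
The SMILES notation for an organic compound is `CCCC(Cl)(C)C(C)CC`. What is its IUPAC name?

4-chloro-3,4-dimethylheptane

The longest carbon chain is 7 atoms: the parent is heptane.
The numbering direction is chosen so that the substituent locant set {3,4,4} is lower than {4,4,5} at the first point of difference.
This places a chloro group at C-4; methyl groups at C-3 and C-4.
Substituent prefixes are cited in alphabetical order (multiplying prefixes like di-/tri- are ignored for ordering).
Assembling the pieces gives 4-chloro-3,4-dimethylheptane.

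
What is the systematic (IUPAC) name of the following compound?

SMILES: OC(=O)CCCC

pentanoic acid

The longest carbon chain that includes the –COOH group has 5 carbons, so the parent hydride is pentane.
The highest-priority functional group is a carboxylic acid (terminal –COOH), so the name ends in -oic acid.
The numbering direction is chosen so that the carboxylic acid carbon is C-1 by definition.
The name is pentanoic acid.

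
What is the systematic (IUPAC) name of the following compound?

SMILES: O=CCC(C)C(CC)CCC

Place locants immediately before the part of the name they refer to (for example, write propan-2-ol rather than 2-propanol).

4-ethyl-3-methylheptanal

Counting along the main chain through the –CHO group gives 7 carbons: the parent is heptane.
The highest-priority functional group is an aldehyde (terminal –CHO), so the name ends in -al.
The numbering direction is chosen so that the aldehyde carbon is C-1 by definition.
This places an ethyl group at C-4; a methyl group at C-3.
The substituents are ordered alphabetically, ignoring any di-/tri- multipliers.
Assembling the pieces gives 4-ethyl-3-methylheptanal.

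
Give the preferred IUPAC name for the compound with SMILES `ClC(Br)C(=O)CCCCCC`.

1-bromo-1-chlorooctan-2-one

Counting along the main chain through the carbonyl gives 8 carbons: the parent is octane.
A ketone (C=O on an internal carbon) is the principal characteristic group, giving the suffix -one.
The numbering direction is chosen so that numbering from this end puts the carbonyl group at C-2 rather than C-7.
This places the carbonyl at C-2; a bromo group at C-1; a chloro group at C-1.
The substituents are ordered alphabetically, ignoring any di-/tri- multipliers.
Putting it together: 1-bromo-1-chlorooctan-2-one.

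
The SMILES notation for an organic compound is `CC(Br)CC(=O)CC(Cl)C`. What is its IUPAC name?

2-bromo-6-chloroheptan-4-one

The longest chain bearing the carbonyl is 7 carbons long (heptane).
A ketone (C=O on an internal carbon) is the principal characteristic group, giving the suffix -one.
Number the chain so that the locant sets are identical either way, so the alphabetically earlier bromo substituent takes the lower locant (2 rather than 6).
This places the carbonyl at C-4; a bromo group at C-2; a chloro group at C-6.
Substituent prefixes are cited in alphabetical order (multiplying prefixes like di-/tri- are ignored for ordering).
Putting it together: 2-bromo-6-chloroheptan-4-one.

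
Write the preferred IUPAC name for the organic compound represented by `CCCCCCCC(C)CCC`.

The parent chain contains 11 carbons (undecane).
Choose the numbering such that the substituent locant set {4} is lower than {8} at the first point of difference.
With this numbering: a methyl group at C-4.
Putting it together: 4-methylundecane.

4-methylundecane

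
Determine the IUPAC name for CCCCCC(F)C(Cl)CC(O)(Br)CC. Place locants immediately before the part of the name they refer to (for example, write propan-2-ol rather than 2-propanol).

Counting along the main chain through the –OH group gives 11 carbons: the parent is undecane.
The principal characteristic group is an alcohol (–OH), named with the suffix -ol.
The numbering direction is chosen so that numbering from this end puts the hydroxyl group at C-3 rather than C-9.
With this numbering: the hydroxyl at C-3; a bromo group at C-3; a chloro group at C-5; a fluoro group at C-6.
Substituent prefixes are cited in alphabetical order (multiplying prefixes like di-/tri- are ignored for ordering).
The name is 3-bromo-5-chloro-6-fluoroundecan-3-ol.

3-bromo-5-chloro-6-fluoroundecan-3-ol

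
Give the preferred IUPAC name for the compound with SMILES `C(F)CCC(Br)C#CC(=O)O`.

Counting along the main chain through the –COOH group and the multiple bond gives 7 carbons: the parent is heptane.
A carboxylic acid (terminal –COOH) is the principal characteristic group, giving the suffix -oic acid.
A C≡C triple bond in the chain gives the infix -yne-.
Number the chain so that the carboxylic acid carbon is C-1 by definition.
With this numbering: the triple bond between C-2 and C-3; a bromo group at C-4; a fluoro group at C-7.
The substituents are ordered alphabetically, ignoring any di-/tri- multipliers.
Assembling the pieces gives 4-bromo-7-fluorohept-2-ynoic acid.

4-bromo-7-fluorohept-2-ynoic acid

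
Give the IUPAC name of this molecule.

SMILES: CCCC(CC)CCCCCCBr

The longest continuous carbon chain has 10 atoms, so the parent hydride is decane.
Choose the numbering such that the substituent locant set {1,7} is lower than {4,10} at the first point of difference.
That gives a bromo group at C-1; an ethyl group at C-7.
Prefixes are listed alphabetically: bromo, ethyl.
Putting it together: 1-bromo-7-ethyldecane.

1-bromo-7-ethyldecane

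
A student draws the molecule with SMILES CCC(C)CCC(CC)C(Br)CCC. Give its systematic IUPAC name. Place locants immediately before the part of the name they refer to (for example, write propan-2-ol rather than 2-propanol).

7-bromo-6-ethyl-3-methyldecane

The parent chain contains 10 carbons (decane).
Number the chain so that the substituent locant set {3,6,7} is lower than {4,5,8} at the first point of difference.
That gives a bromo group at C-7; an ethyl group at C-6; a methyl group at C-3.
Prefixes are listed alphabetically: bromo, ethyl, methyl.
Putting it together: 7-bromo-6-ethyl-3-methyldecane.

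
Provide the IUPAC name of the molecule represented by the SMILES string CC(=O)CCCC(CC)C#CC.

The longest chain bearing the carbonyl and the multiple bond is 9 carbons long (nonane).
The highest-priority functional group is a ketone (C=O on an internal carbon), so the name ends in -one.
A C≡C triple bond in the chain gives the infix -yne-.
The numbering direction is chosen so that numbering from this end puts the carbonyl group at C-2 rather than C-8.
With this numbering: the carbonyl at C-2; the triple bond between C-7 and C-8; an ethyl group at C-6.
Putting it together: 6-ethylnon-7-yn-2-one.

6-ethylnon-7-yn-2-one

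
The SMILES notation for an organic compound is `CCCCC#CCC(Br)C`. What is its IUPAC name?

2-bromonon-4-yne

The longest carbon chain that includes the multiple bond has 9 carbons, so the parent hydride is nonane.
There is one C≡C triple bond, indicated by the ending -yne.
The numbering direction is chosen so that numbering from this end puts the triple bond at C-4 rather than C-5.
With this numbering: the triple bond between C-4 and C-5; a bromo group at C-2.
Putting it together: 2-bromonon-4-yne.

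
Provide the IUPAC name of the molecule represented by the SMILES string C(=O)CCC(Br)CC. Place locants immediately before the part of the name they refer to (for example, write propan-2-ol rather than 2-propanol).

The longest chain bearing the –CHO group is 6 carbons long (hexane).
The principal characteristic group is an aldehyde (terminal –CHO), named with the suffix -al.
The numbering direction is chosen so that the aldehyde carbon is C-1 by definition.
With this numbering: a bromo group at C-4.
Putting it together: 4-bromohexanal.

4-bromohexanal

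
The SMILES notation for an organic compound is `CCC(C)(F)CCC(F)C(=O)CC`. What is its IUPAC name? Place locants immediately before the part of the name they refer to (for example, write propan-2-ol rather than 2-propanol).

The longest carbon chain that includes the carbonyl has 9 carbons, so the parent hydride is nonane.
The principal characteristic group is a ketone (C=O on an internal carbon), named with the suffix -one.
Number the chain so that numbering from this end puts the carbonyl group at C-3 rather than C-7.
This places the carbonyl at C-3; fluoro groups at C-4 and C-7; a methyl group at C-7.
Substituent prefixes are cited in alphabetical order (multiplying prefixes like di-/tri- are ignored for ordering).
Assembling the pieces gives 4,7-difluoro-7-methylnonan-3-one.

4,7-difluoro-7-methylnonan-3-one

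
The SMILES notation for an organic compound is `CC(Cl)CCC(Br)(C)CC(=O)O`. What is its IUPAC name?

Counting along the main chain through the –COOH group gives 7 carbons: the parent is heptane.
The principal characteristic group is a carboxylic acid (terminal –COOH), named with the suffix -oic acid.
Number the chain so that the carboxylic acid carbon is C-1 by definition.
This places a bromo group at C-3; a chloro group at C-6; a methyl group at C-3.
Prefixes are listed alphabetically: bromo, chloro, methyl.
The name is 3-bromo-6-chloro-3-methylheptanoic acid.

3-bromo-6-chloro-3-methylheptanoic acid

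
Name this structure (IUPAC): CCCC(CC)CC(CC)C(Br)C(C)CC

The longest continuous carbon chain has 10 atoms, so the parent hydride is decane.
Number the chain so that the substituent locant set {3,4,5,7} is lower than {4,6,7,8} at the first point of difference.
With this numbering: a bromo group at C-4; ethyl groups at C-5 and C-7; a methyl group at C-3.
Prefixes are listed alphabetically: bromo, ethyl, methyl.
The name is 4-bromo-5,7-diethyl-3-methyldecane.

4-bromo-5,7-diethyl-3-methyldecane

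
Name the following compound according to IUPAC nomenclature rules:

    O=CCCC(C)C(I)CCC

The longest carbon chain that includes the –CHO group has 8 carbons, so the parent hydride is octane.
An aldehyde (terminal –CHO) is the principal characteristic group, giving the suffix -al.
Number the chain so that the aldehyde carbon is C-1 by definition.
With this numbering: an iodo group at C-5; a methyl group at C-4.
Prefixes are listed alphabetically: iodo, methyl.
Putting it together: 5-iodo-4-methyloctanal.

5-iodo-4-methyloctanal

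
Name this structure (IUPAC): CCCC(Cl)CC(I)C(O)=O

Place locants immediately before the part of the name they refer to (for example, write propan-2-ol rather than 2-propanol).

Counting along the main chain through the –COOH group gives 7 carbons: the parent is heptane.
The principal characteristic group is a carboxylic acid (terminal –COOH), named with the suffix -oic acid.
The numbering direction is chosen so that the carboxylic acid carbon is C-1 by definition.
That gives a chloro group at C-4; an iodo group at C-2.
Substituent prefixes are cited in alphabetical order (multiplying prefixes like di-/tri- are ignored for ordering).
The name is 4-chloro-2-iodoheptanoic acid.

4-chloro-2-iodoheptanoic acid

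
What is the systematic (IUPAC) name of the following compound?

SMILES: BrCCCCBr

The longest carbon chain is 4 atoms: the parent is butane.
Both numbering directions give the same locant set; either may be used.
This places bromo groups at C-1 and C-4.
The name is 1,4-dibromobutane.

1,4-dibromobutane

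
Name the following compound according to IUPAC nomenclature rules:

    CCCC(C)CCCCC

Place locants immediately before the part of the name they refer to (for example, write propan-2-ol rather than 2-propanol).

The longest continuous carbon chain has 9 atoms, so the parent hydride is nonane.
Number the chain so that the substituent locant set {4} is lower than {6} at the first point of difference.
That gives a methyl group at C-4.
Assembling the pieces gives 4-methylnonane.

4-methylnonane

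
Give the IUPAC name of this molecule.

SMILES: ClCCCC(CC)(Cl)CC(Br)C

6-bromo-1,4-dichloro-4-ethylheptane

The longest carbon chain is 7 atoms: the parent is heptane.
Choose the numbering such that the substituent locant set {1,4,4,6} is lower than {2,4,4,7} at the first point of difference.
With this numbering: a bromo group at C-6; chloro groups at C-1 and C-4; an ethyl group at C-4.
Prefixes are listed alphabetically: bromo, chloro, ethyl.
The name is 6-bromo-1,4-dichloro-4-ethylheptane.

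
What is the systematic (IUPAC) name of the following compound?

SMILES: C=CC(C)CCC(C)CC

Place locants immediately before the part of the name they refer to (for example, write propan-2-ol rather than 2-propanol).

3,6-dimethyloct-1-ene

The longest carbon chain that includes the multiple bond has 8 carbons, so the parent hydride is octane.
The chain contains a C=C double bond, so the unsaturation ending is -ene.
The numbering direction is chosen so that numbering from this end puts the double bond at C-1 rather than C-7.
This places the double bond between C-1 and C-2; methyl groups at C-3 and C-6.
Assembling the pieces gives 3,6-dimethyloct-1-ene.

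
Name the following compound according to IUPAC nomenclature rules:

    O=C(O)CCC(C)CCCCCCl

9-chloro-4-methylnonanoic acid

The longest carbon chain that includes the –COOH group has 9 carbons, so the parent hydride is nonane.
A carboxylic acid (terminal –COOH) is the principal characteristic group, giving the suffix -oic acid.
Number the chain so that the carboxylic acid carbon is C-1 by definition.
This places a chloro group at C-9; a methyl group at C-4.
Substituent prefixes are cited in alphabetical order (multiplying prefixes like di-/tri- are ignored for ordering).
Assembling the pieces gives 9-chloro-4-methylnonanoic acid.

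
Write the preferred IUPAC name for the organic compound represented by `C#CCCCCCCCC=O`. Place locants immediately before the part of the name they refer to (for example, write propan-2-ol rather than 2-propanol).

dec-9-ynal

The longest carbon chain that includes the –CHO group and the multiple bond has 10 carbons, so the parent hydride is decane.
An aldehyde (terminal –CHO) is the principal characteristic group, giving the suffix -al.
There is one C≡C triple bond, indicated by the ending -yne.
Choose the numbering such that the aldehyde carbon is C-1 by definition.
That gives the triple bond between C-9 and C-10.
Putting it together: dec-9-ynal.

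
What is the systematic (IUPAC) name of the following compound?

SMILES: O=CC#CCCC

The longest chain bearing the –CHO group and the multiple bond is 6 carbons long (hexane).
An aldehyde (terminal –CHO) is the principal characteristic group, giving the suffix -al.
There is one C≡C triple bond, indicated by the ending -yne.
The numbering direction is chosen so that the aldehyde carbon is C-1 by definition.
This places the triple bond between C-2 and C-3.
Putting it together: hex-2-ynal.

hex-2-ynal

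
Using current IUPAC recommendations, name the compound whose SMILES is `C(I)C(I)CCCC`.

1,2-diiodohexane

The longest carbon chain is 6 atoms: the parent is hexane.
Choose the numbering such that the substituent locant set {1,2} is lower than {5,6} at the first point of difference.
With this numbering: iodo groups at C-1 and C-2.
Assembling the pieces gives 1,2-diiodohexane.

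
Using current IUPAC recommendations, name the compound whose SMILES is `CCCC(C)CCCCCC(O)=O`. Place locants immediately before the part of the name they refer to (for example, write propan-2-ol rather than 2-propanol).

7-methyldecanoic acid

The longest chain bearing the –COOH group is 10 carbons long (decane).
The highest-priority functional group is a carboxylic acid (terminal –COOH), so the name ends in -oic acid.
Choose the numbering such that the carboxylic acid carbon is C-1 by definition.
That gives a methyl group at C-7.
Putting it together: 7-methyldecanoic acid.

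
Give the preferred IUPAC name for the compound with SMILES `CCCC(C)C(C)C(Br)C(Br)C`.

The longest carbon chain is 8 atoms: the parent is octane.
Number the chain so that the substituent locant set {2,3,4,5} is lower than {4,5,6,7} at the first point of difference.
With this numbering: bromo groups at C-2 and C-3; methyl groups at C-4 and C-5.
Prefixes are listed alphabetically: bromo, methyl.
The name is 2,3-dibromo-4,5-dimethyloctane.

2,3-dibromo-4,5-dimethyloctane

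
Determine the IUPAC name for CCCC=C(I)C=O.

2-iodohex-2-enal

Counting along the main chain through the –CHO group and the multiple bond gives 6 carbons: the parent is hexane.
The principal characteristic group is an aldehyde (terminal –CHO), named with the suffix -al.
A C=C double bond in the chain gives the infix -ene-.
The numbering direction is chosen so that the aldehyde carbon is C-1 by definition.
With this numbering: the double bond between C-2 and C-3; an iodo group at C-2.
The name is 2-iodohex-2-enal.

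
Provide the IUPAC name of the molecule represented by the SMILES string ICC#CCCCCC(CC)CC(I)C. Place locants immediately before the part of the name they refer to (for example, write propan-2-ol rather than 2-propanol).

The longest carbon chain that includes the multiple bond has 11 carbons, so the parent hydride is undecane.
A C≡C triple bond in the chain gives the infix -yne-.
Choose the numbering such that numbering from this end puts the triple bond at C-2 rather than C-9.
That gives the triple bond between C-2 and C-3; an ethyl group at C-8; iodo groups at C-1 and C-10.
The substituents are ordered alphabetically, ignoring any di-/tri- multipliers.
The name is 8-ethyl-1,10-diiodoundec-2-yne.

8-ethyl-1,10-diiodoundec-2-yne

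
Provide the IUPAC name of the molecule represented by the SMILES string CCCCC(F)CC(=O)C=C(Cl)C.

2-chloro-6-fluorodec-2-en-4-one

The longest carbon chain that includes the carbonyl and the multiple bond has 10 carbons, so the parent hydride is decane.
A ketone (C=O on an internal carbon) is the principal characteristic group, giving the suffix -one.
The chain contains a C=C double bond, so the unsaturation ending is -ene.
Number the chain so that numbering from this end puts the carbonyl group at C-4 rather than C-7.
That gives the carbonyl at C-4; the double bond between C-2 and C-3; a chloro group at C-2; a fluoro group at C-6.
Prefixes are listed alphabetically: chloro, fluoro.
Assembling the pieces gives 2-chloro-6-fluorodec-2-en-4-one.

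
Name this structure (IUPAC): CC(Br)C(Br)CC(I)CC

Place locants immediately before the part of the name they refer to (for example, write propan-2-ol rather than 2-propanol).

2,3-dibromo-5-iodoheptane

The parent chain contains 7 carbons (heptane).
The numbering direction is chosen so that the substituent locant set {2,3,5} is lower than {3,5,6} at the first point of difference.
This places bromo groups at C-2 and C-3; an iodo group at C-5.
Prefixes are listed alphabetically: bromo, iodo.
Putting it together: 2,3-dibromo-5-iodoheptane.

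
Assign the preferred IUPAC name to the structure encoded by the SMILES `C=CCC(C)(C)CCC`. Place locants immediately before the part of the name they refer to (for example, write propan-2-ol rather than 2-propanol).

4,4-dimethylhept-1-ene

Counting along the main chain through the multiple bond gives 7 carbons: the parent is heptane.
The chain contains a C=C double bond, so the unsaturation ending is -ene.
Number the chain so that numbering from this end puts the double bond at C-1 rather than C-6.
This places the double bond between C-1 and C-2; two methyl groups at C-4.
Putting it together: 4,4-dimethylhept-1-ene.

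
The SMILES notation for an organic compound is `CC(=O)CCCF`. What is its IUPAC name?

5-fluoropentan-2-one

The longest carbon chain that includes the carbonyl has 5 carbons, so the parent hydride is pentane.
The highest-priority functional group is a ketone (C=O on an internal carbon), so the name ends in -one.
Choose the numbering such that numbering from this end puts the carbonyl group at C-2 rather than C-4.
This places the carbonyl at C-2; a fluoro group at C-5.
Assembling the pieces gives 5-fluoropentan-2-one.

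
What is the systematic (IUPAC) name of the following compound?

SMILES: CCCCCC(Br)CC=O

The longest chain bearing the –CHO group is 8 carbons long (octane).
The principal characteristic group is an aldehyde (terminal –CHO), named with the suffix -al.
The numbering direction is chosen so that the aldehyde carbon is C-1 by definition.
That gives a bromo group at C-3.
Putting it together: 3-bromooctanal.

3-bromooctanal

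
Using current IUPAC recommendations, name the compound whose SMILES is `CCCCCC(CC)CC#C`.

The longest chain bearing the multiple bond is 9 carbons long (nonane).
The chain contains a C≡C triple bond, so the unsaturation ending is -yne.
The numbering direction is chosen so that numbering from this end puts the triple bond at C-1 rather than C-8.
That gives the triple bond between C-1 and C-2; an ethyl group at C-4.
The name is 4-ethylnon-1-yne.

4-ethylnon-1-yne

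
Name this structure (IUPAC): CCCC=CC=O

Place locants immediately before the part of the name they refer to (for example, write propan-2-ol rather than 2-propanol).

hex-2-enal

The longest carbon chain that includes the –CHO group and the multiple bond has 6 carbons, so the parent hydride is hexane.
The principal characteristic group is an aldehyde (terminal –CHO), named with the suffix -al.
There is one C=C double bond, indicated by the ending -ene.
Number the chain so that the aldehyde carbon is C-1 by definition.
This places the double bond between C-2 and C-3.
Assembling the pieces gives hex-2-enal.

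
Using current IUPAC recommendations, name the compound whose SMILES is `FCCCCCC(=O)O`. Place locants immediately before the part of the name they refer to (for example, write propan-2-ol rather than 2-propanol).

6-fluorohexanoic acid

Counting along the main chain through the –COOH group gives 6 carbons: the parent is hexane.
The principal characteristic group is a carboxylic acid (terminal –COOH), named with the suffix -oic acid.
Number the chain so that the carboxylic acid carbon is C-1 by definition.
That gives a fluoro group at C-6.
Putting it together: 6-fluorohexanoic acid.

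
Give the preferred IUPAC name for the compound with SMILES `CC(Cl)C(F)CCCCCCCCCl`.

The parent chain contains 11 carbons (undecane).
The numbering direction is chosen so that the substituent locant set {1,9,10} is lower than {2,3,11} at the first point of difference.
That gives chloro groups at C-1 and C-10; a fluoro group at C-9.
Substituent prefixes are cited in alphabetical order (multiplying prefixes like di-/tri- are ignored for ordering).
Putting it together: 1,10-dichloro-9-fluoroundecane.

1,10-dichloro-9-fluoroundecane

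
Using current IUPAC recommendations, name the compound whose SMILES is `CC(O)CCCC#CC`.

The longest carbon chain that includes the –OH group and the multiple bond has 8 carbons, so the parent hydride is octane.
An alcohol (–OH) is the principal characteristic group, giving the suffix -ol.
There is one C≡C triple bond, indicated by the ending -yne.
Number the chain so that numbering from this end puts the hydroxyl group at C-2 rather than C-7.
With this numbering: the hydroxyl at C-2; the triple bond between C-6 and C-7.
Putting it together: oct-6-yn-2-ol.

oct-6-yn-2-ol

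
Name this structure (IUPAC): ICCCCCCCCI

The longest carbon chain is 8 atoms: the parent is octane.
The molecule is symmetric, so either numbering direction gives the same locants.
With this numbering: iodo groups at C-1 and C-8.
Assembling the pieces gives 1,8-diiodooctane.

1,8-diiodooctane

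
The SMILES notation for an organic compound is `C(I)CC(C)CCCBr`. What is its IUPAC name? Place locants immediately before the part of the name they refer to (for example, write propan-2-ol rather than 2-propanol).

The longest carbon chain is 6 atoms: the parent is hexane.
The numbering direction is chosen so that the substituent locant set {1,3,6} is lower than {1,4,6} at the first point of difference.
That gives a bromo group at C-6; an iodo group at C-1; a methyl group at C-3.
Prefixes are listed alphabetically: bromo, iodo, methyl.
The name is 6-bromo-1-iodo-3-methylhexane.

6-bromo-1-iodo-3-methylhexane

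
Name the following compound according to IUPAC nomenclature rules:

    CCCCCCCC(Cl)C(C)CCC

The longest carbon chain is 12 atoms: the parent is dodecane.
Choose the numbering such that the substituent locant set {4,5} is lower than {8,9} at the first point of difference.
With this numbering: a chloro group at C-5; a methyl group at C-4.
Substituent prefixes are cited in alphabetical order (multiplying prefixes like di-/tri- are ignored for ordering).
The name is 5-chloro-4-methyldodecane.

5-chloro-4-methyldodecane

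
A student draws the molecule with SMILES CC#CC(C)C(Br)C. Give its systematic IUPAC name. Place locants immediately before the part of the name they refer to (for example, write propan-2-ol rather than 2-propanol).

5-bromo-4-methylhex-2-yne

The longest chain bearing the multiple bond is 6 carbons long (hexane).
The chain contains a C≡C triple bond, so the unsaturation ending is -yne.
Number the chain so that numbering from this end puts the triple bond at C-2 rather than C-4.
This places the triple bond between C-2 and C-3; a bromo group at C-5; a methyl group at C-4.
Prefixes are listed alphabetically: bromo, methyl.
The name is 5-bromo-4-methylhex-2-yne.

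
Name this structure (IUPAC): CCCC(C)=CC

3-methylhex-2-ene

The longest chain bearing the multiple bond is 6 carbons long (hexane).
A C=C double bond in the chain gives the infix -ene-.
The numbering direction is chosen so that numbering from this end puts the double bond at C-2 rather than C-4.
With this numbering: the double bond between C-2 and C-3; a methyl group at C-3.
Putting it together: 3-methylhex-2-ene.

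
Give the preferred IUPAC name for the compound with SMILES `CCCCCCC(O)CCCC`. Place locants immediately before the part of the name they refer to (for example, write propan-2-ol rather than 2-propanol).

The longest carbon chain that includes the –OH group has 11 carbons, so the parent hydride is undecane.
The principal characteristic group is an alcohol (–OH), named with the suffix -ol.
Number the chain so that numbering from this end puts the hydroxyl group at C-5 rather than C-7.
With this numbering: the hydroxyl at C-5.
Assembling the pieces gives undecan-5-ol.

undecan-5-ol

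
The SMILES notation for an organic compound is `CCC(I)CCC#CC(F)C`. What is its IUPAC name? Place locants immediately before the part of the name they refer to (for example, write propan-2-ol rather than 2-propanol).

2-fluoro-7-iodonon-3-yne

The longest carbon chain that includes the multiple bond has 9 carbons, so the parent hydride is nonane.
There is one C≡C triple bond, indicated by the ending -yne.
The numbering direction is chosen so that numbering from this end puts the triple bond at C-3 rather than C-6.
With this numbering: the triple bond between C-3 and C-4; a fluoro group at C-2; an iodo group at C-7.
The substituents are ordered alphabetically, ignoring any di-/tri- multipliers.
Assembling the pieces gives 2-fluoro-7-iodonon-3-yne.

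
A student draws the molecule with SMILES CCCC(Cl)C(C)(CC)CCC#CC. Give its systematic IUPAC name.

7-chloro-6-ethyl-6-methyldec-2-yne

The longest carbon chain that includes the multiple bond has 10 carbons, so the parent hydride is decane.
There is one C≡C triple bond, indicated by the ending -yne.
The numbering direction is chosen so that numbering from this end puts the triple bond at C-2 rather than C-8.
With this numbering: the triple bond between C-2 and C-3; a chloro group at C-7; an ethyl group at C-6; a methyl group at C-6.
Prefixes are listed alphabetically: chloro, ethyl, methyl.
Assembling the pieces gives 7-chloro-6-ethyl-6-methyldec-2-yne.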